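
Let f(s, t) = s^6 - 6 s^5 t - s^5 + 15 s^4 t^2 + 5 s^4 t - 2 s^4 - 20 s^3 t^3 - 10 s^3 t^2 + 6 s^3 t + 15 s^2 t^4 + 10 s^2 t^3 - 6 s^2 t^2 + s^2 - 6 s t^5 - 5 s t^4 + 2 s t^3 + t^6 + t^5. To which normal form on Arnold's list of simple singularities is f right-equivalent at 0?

A_4

The Hessian of f at 0 has rank 1. Corank 1: A-series; mu = 4 gives A_4.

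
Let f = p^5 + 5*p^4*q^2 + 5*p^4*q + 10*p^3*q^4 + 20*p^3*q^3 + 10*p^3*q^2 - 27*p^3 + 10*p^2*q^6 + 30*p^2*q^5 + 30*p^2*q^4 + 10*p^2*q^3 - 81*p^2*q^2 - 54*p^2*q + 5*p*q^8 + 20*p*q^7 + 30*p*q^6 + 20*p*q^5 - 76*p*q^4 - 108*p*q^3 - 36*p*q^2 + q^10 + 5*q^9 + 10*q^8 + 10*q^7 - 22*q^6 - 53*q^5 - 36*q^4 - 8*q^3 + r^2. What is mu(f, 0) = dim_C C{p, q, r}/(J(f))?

The Hessian of f at 0 has rank 1. Corank 2; j^3 = -(3*p + 2*q)^3 is a perfect cube, so E-series; the 5-jet and mu = 8 give E_8.

8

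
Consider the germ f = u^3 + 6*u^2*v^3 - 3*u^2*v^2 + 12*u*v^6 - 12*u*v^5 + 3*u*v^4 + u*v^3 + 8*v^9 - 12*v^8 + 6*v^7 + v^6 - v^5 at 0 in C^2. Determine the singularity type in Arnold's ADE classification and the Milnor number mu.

Type E_7, Milnor number mu = 7.

The Hessian of f at 0 has rank 0. Corank 2; j^3 = u^3 is a perfect cube, so E-series; the 4-jet and mu = 7 give E_7.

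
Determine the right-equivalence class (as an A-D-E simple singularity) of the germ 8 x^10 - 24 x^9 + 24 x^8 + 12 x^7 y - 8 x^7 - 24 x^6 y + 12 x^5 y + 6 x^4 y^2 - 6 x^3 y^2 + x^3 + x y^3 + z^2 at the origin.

E_{7}

The Hessian of f at 0 has rank 1. Corank 2; j^3 = x^3 is a perfect cube, so E-series; the 4-jet and mu = 7 give E_7.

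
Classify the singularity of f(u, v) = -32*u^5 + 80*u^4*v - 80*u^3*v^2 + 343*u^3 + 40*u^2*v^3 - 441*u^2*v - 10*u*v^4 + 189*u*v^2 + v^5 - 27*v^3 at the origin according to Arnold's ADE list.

The Hessian of f at 0 is [[0, 0], [0, 0]] with rank 0, so corank 2. A Groebner basis of the Jacobian ideal J(f) in C{u,v} is {v^5, u*v^3 - 25*v^4/56, u^2 - 6*u*v/7 + 9*v^2/49}; counting standard monomials gives mu = 8. Corank 2; j^3 = (7*u - 3*v)^3 is a perfect cube, so E-series; the 5-jet and mu = 8 give E_8.

E8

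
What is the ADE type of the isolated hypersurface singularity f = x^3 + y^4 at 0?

E_{6}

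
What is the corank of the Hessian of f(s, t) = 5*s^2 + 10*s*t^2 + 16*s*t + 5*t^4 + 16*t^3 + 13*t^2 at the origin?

0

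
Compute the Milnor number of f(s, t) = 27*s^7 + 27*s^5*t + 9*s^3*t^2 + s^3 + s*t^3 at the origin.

7

The Hessian of f at 0 has rank 0. Corank 2; j^3 = s^3 is a perfect cube, so E-series; the 4-jet and mu = 7 give E_7.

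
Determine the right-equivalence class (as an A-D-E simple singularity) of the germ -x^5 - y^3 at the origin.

The Hessian of f at 0 has rank 0. Corank 2; j^3 = -y^3 is a perfect cube, so E-series; the 5-jet and mu = 8 give E_8.

E8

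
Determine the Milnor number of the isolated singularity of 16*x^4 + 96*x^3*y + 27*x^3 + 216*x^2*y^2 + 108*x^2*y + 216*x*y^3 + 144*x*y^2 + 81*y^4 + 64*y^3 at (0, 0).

6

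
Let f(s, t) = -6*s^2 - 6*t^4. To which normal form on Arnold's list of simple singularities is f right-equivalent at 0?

The Hessian of f at 0 is [[-12, 0], [0, 0]] with rank 1, so corank 1. A Groebner basis of the Jacobian ideal J(f) in C{s,t} is {t^3, s}; counting standard monomials gives mu = 3. Corank 1: A-series; mu = 3 gives A_3.

A_3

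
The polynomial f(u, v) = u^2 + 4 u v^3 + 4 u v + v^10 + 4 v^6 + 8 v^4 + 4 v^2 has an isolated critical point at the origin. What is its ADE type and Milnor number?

The Hessian of f at 0 has rank 1. Corank 1: A-series; mu = 9 gives A_9.

Type A9, Milnor number mu = 9.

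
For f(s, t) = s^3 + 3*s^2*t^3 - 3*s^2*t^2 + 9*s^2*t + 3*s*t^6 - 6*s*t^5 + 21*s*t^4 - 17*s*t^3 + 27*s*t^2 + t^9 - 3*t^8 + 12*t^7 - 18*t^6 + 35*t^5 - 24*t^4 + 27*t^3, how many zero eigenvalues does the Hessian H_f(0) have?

2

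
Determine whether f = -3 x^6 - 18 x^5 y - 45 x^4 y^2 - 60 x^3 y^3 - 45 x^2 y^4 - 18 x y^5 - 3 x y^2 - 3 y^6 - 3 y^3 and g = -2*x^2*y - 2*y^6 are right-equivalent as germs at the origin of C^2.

The Hessian of f at 0 is [[0, 0], [0, 0]] with rank 0, so corank 2. A Groebner basis of the Jacobian ideal J(f) in C{x,y} is {x^5 + y^2/6, y^3, x*y + y^2}; counting standard monomials gives mu = 7. Corank 2; j^3 = -3*y^2*(x + y) has shape L^2 M (L != M), so D-series; mu = 7 gives D_7. The Hessian of g at 0 is [[0, 0], [0, 0]] with rank 0, so corank 2. A Groebner basis of the Jacobian ideal J(g) in C{x,y} is {x^2/6 + y^5, x^3, x*y}; counting standard monomials gives mu = 7. Corank 2; j^3 = -2*x^2*y has shape L^2 M (L != M), so D-series; mu = 7 gives D_7. Both have type D_7, hence right-equivalent.

Yes.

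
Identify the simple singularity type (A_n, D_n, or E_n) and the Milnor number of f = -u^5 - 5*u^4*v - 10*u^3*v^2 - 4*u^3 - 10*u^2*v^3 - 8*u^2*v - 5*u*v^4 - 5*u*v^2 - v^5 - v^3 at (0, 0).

Type D_{6}, Milnor number mu = 6.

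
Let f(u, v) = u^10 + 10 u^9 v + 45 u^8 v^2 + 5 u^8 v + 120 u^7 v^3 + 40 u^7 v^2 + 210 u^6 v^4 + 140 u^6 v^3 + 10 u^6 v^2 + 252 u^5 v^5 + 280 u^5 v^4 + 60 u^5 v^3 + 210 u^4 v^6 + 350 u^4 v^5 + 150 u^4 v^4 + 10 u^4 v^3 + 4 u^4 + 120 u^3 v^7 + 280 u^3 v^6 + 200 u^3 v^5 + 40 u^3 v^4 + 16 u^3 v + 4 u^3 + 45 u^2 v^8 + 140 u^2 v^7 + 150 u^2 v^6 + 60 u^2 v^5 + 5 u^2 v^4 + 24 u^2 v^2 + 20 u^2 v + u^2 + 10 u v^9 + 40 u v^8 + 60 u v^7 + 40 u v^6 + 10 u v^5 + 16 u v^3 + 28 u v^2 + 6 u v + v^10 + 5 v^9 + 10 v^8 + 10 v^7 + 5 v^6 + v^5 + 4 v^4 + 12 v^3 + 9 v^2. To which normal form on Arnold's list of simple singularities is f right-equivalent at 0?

The Hessian of f at 0 is [[2, 6], [6, 18]] with rank 1, so corank 1. A Groebner basis of the Jacobian ideal J(f) in C{u,v} is {u/64 + v^3 + v^2/8 + 3*v/64, u^2 + 3*u/4 - 3*v^2 + 9*v/4, u*v - u/8 + 2*v^2 - 3*v/8}; counting standard monomials gives mu = 4. Corank 1: A-series; mu = 4 gives A_4.

A4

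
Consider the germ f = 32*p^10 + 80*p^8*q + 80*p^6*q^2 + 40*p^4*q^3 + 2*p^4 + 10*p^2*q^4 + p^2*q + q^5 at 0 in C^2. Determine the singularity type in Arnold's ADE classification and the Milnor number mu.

The Hessian of f at 0 has rank 0. Corank 2; j^3 = p^2*q has shape L^2 M (L != M), so D-series; mu = 6 gives D_6.

Type D_{6}, Milnor number mu = 6.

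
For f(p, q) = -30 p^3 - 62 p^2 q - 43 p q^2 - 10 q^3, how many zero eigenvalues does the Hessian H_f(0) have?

2

The Hessian at 0 is [[0, 0], [0, 0]] of rank 0; hence corank 2.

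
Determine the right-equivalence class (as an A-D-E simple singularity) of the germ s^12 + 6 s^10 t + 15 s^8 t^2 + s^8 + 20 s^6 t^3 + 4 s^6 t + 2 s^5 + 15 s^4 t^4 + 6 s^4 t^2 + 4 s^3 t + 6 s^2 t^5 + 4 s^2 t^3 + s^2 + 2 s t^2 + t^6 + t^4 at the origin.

A_{5}

The Hessian of f at 0 is [[2, 0], [0, 0]] with rank 1, so corank 1. A Groebner basis of the Jacobian ideal J(f) in C{s,t} is {s^3, s^2*t, s + t^2}; counting standard monomials gives mu = 5. Corank 1: A-series; mu = 5 gives A_5.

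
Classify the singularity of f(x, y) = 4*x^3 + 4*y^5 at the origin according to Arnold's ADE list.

E_{8}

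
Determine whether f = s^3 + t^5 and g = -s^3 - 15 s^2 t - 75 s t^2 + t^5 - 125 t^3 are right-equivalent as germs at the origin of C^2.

The Hessian of f at 0 has rank 0. Corank 2; j^3 = s^3 is a perfect cube, so E-series; the 5-jet and mu = 8 give E_8. The Hessian of g at 0 has rank 0. Corank 2; j^3 = -(s + 5*t)^3 is a perfect cube, so E-series; the 5-jet and mu = 8 give E_8. Both have type E_8, hence right-equivalent.

Yes.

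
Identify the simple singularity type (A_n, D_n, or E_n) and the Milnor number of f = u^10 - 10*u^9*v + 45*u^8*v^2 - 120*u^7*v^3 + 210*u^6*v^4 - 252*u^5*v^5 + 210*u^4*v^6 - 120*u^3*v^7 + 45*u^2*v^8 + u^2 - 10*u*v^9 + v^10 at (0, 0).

Type A_{9}, Milnor number mu = 9.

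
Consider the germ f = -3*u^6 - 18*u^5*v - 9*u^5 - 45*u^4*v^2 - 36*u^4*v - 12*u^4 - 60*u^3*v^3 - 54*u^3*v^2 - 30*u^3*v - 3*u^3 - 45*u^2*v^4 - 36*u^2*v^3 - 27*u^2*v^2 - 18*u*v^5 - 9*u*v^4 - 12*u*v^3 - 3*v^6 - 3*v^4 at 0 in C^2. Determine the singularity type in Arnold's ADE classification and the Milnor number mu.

The Hessian of f at 0 has rank 0. Corank 2; j^3 = -3*u^3 is a perfect cube, so E-series; the 4-jet and mu = 6 give E_6.

Type E6, Milnor number mu = 6.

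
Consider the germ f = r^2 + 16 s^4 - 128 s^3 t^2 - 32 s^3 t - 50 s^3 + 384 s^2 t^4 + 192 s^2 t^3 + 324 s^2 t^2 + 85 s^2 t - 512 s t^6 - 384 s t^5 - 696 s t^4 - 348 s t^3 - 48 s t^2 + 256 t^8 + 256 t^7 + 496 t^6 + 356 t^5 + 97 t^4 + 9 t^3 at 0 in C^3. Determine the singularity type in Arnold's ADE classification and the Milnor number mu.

The Hessian of f at 0 has rank 1. Corank 2; j^3 = -(2*s - t)*(5*s - 3*t)^2 has shape L^2 M (L != M), so D-series; mu = 5 gives D_5.

Type D_{5}, Milnor number mu = 5.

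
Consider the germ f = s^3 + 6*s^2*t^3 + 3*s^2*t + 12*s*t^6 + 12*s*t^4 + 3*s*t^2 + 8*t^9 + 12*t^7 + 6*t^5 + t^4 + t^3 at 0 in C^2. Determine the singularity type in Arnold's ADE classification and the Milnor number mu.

Type E_{6}, Milnor number mu = 6.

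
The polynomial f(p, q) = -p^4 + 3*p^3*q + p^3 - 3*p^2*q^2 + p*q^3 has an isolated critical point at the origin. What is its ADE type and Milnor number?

Type E7, Milnor number mu = 7.

The Hessian of f at 0 has rank 0. Corank 2; j^3 = p^3 is a perfect cube, so E-series; the 4-jet and mu = 7 give E_7.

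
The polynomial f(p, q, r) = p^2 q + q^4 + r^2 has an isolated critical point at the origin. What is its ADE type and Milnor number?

Type D_5, Milnor number mu = 5.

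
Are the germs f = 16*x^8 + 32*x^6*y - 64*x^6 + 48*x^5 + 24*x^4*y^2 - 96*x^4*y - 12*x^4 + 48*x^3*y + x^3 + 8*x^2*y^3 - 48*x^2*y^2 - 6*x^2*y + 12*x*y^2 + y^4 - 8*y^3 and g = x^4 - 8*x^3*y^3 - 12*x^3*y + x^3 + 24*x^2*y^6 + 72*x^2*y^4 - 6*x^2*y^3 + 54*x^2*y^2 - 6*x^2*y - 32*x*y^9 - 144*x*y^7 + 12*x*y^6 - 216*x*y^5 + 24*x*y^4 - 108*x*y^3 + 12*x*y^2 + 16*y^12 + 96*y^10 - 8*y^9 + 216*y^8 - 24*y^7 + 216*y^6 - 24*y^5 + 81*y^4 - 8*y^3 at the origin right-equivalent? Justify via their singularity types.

Yes.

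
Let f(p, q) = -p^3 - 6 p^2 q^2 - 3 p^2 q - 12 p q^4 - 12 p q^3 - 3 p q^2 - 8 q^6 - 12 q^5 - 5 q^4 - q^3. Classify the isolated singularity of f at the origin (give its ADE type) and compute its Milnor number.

Type E_6, Milnor number mu = 6.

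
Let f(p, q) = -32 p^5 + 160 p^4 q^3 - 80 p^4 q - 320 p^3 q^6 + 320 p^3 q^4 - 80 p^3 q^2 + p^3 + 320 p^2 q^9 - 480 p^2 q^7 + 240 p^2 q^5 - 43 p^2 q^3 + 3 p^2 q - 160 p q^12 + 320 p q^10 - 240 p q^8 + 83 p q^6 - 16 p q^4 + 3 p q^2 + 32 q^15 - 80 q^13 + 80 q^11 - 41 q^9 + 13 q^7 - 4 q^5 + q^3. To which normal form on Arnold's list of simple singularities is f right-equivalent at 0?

E8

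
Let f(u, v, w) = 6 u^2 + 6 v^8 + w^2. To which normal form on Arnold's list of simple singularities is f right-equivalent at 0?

A7

The Hessian of f at 0 is [[12, 0, 0], [0, 0, 0], [0, 0, 2]] with rank 2, so corank 1. A Groebner basis of the Jacobian ideal J(f) in C{u,v,w} is {v^7, u, w}; counting standard monomials gives mu = 7. Corank 1: A-series; mu = 7 gives A_7.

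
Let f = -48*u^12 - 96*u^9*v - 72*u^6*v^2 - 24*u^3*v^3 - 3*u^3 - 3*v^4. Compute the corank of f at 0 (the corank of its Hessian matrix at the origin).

2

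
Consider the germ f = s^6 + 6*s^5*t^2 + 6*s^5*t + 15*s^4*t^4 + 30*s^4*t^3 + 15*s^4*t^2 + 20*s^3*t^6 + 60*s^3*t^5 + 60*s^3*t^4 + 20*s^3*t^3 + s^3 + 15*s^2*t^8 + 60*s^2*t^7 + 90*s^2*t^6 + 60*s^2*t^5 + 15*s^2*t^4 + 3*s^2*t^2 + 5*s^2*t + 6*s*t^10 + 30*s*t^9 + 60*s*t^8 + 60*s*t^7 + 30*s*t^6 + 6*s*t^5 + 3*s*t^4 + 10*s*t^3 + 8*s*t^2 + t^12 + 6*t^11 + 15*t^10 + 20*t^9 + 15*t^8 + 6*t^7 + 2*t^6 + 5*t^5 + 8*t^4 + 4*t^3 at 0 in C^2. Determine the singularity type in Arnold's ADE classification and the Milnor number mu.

Type D_{7}, Milnor number mu = 7.

The Hessian of f at 0 is [[0, 0], [0, 0]] with rank 0, so corank 2. A Groebner basis of the Jacobian ideal J(f) in C{s,t} is {-s^2 - 3*s*t + t^4 + t^3 - 2*t^2, s^3 + 12*s^2 + 37*s*t - 3*t^3 + 26*t^2, s^2*t - 4*s^2 - 73*s*t/6 - t^3/6 - 25*t^2/3, s^2 + s*t^2 + 3*s*t + t^3 + 2*t^2}; counting standard monomials gives mu = 7. Corank 2; j^3 = (s + t)*(s + 2*t)^2 has shape L^2 M (L != M), so D-series; mu = 7 gives D_7.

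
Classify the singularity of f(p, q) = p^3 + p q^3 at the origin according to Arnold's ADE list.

E7

The Hessian of f at 0 has rank 0. Corank 2; j^3 = p^3 is a perfect cube, so E-series; the 4-jet and mu = 7 give E_7.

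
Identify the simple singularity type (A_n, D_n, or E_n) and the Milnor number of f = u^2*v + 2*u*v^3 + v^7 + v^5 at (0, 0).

Type D8, Milnor number mu = 8.

The Hessian of f at 0 has rank 0. Corank 2; j^3 = u^2*v has shape L^2 M (L != M), so D-series; mu = 8 gives D_8.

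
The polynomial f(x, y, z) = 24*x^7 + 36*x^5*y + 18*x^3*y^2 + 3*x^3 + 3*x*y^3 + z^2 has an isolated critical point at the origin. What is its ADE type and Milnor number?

The Hessian of f at 0 is [[0, 0, 0], [0, 0, 0], [0, 0, 2]] with rank 1, so corank 2. A Groebner basis of the Jacobian ideal J(f) in C{x,y,z} is {x^3, x*y^2, 3*x^2 + y^3, z}; counting standard monomials gives mu = 7. Corank 2; j^3 = 3*x^3 is a perfect cube, so E-series; the 4-jet and mu = 7 give E_7.

Type E_7, Milnor number mu = 7.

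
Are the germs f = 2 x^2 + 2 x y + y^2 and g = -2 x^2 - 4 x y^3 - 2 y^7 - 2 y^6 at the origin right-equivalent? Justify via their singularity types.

No.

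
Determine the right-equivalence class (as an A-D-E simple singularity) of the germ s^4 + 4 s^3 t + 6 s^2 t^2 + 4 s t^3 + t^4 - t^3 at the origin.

The Hessian of f at 0 has rank 0. Corank 2; j^3 = -t^3 is a perfect cube, so E-series; the 4-jet and mu = 6 give E_6.

E_{6}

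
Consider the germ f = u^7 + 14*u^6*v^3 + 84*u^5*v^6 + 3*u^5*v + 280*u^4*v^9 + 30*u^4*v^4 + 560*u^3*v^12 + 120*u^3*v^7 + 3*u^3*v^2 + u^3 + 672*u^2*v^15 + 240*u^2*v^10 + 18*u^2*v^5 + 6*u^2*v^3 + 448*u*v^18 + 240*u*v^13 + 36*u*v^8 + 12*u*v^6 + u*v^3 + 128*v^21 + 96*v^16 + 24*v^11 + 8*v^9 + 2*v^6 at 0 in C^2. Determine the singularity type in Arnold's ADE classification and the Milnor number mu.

The Hessian of f at 0 has rank 0. Corank 2; j^3 = u^3 is a perfect cube, so E-series; the 4-jet and mu = 7 give E_7.

Type E_7, Milnor number mu = 7.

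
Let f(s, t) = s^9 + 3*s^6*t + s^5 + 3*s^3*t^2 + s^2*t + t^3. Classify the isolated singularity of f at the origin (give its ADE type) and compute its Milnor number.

Type D_{4}, Milnor number mu = 4.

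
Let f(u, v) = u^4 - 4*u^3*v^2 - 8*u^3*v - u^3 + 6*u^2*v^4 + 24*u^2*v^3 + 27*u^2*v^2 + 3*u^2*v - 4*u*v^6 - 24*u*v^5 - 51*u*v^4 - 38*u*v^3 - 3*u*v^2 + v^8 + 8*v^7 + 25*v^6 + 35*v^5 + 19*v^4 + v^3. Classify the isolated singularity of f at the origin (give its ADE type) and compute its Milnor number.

Type E_{6}, Milnor number mu = 6.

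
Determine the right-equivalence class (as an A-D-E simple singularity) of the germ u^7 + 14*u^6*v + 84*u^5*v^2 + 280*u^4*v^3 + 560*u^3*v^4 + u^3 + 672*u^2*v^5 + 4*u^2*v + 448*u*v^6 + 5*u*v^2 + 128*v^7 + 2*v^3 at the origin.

D_8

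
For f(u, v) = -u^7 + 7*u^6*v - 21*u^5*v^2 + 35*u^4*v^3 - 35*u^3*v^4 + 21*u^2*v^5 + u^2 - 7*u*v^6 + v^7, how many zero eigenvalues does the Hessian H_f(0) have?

Hessian at 0 has rank 1.

1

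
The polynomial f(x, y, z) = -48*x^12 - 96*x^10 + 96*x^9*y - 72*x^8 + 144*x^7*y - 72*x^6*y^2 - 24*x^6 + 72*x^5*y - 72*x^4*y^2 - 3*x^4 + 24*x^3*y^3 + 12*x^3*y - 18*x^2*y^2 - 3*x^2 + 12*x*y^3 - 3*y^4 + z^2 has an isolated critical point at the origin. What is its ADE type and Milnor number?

Type A3, Milnor number mu = 3.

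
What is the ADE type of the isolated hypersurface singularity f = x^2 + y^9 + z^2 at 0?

The Hessian of f at 0 has rank 2. Corank 1: A-series; mu = 8 gives A_8.

A_{8}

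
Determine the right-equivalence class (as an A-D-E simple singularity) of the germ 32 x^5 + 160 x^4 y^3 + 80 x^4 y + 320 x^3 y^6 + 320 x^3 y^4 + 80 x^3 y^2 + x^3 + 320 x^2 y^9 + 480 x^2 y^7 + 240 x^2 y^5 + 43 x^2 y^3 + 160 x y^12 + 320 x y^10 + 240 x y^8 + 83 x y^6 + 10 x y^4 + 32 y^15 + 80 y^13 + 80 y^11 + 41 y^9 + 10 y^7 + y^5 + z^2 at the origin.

E_8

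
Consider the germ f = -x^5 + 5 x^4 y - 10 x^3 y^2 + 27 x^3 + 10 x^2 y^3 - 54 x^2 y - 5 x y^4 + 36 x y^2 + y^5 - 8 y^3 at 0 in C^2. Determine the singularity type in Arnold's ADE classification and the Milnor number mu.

Type E_8, Milnor number mu = 8.

The Hessian of f at 0 is [[0, 0], [0, 0]] with rank 0, so corank 2. A Groebner basis of the Jacobian ideal J(f) in C{x,y} is {y^5, x*y^3 - 3*y^4/4, x^2 - 4*x*y/3 + 4*y^2/9}; counting standard monomials gives mu = 8. Corank 2; j^3 = (3*x - 2*y)^3 is a perfect cube, so E-series; the 5-jet and mu = 8 give E_8.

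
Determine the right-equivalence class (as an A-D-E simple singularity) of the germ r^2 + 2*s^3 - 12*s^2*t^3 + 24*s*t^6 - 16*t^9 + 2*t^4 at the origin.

E6

The Hessian of f at 0 has rank 1. Corank 2; j^3 = 2*s^3 is a perfect cube, so E-series; the 4-jet and mu = 6 give E_6.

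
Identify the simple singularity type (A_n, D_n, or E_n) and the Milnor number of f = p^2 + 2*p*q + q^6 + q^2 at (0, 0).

Type A_5, Milnor number mu = 5.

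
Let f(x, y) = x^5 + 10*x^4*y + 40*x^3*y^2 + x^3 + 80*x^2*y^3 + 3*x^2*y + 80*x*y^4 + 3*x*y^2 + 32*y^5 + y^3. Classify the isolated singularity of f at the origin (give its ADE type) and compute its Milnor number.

Type E_8, Milnor number mu = 8.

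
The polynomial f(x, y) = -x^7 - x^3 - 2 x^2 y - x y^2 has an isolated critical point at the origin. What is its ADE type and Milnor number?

The Hessian of f at 0 has rank 0. Corank 2; j^3 = -x*(x + y)^2 has shape L^2 M (L != M), so D-series; mu = 8 gives D_8.

Type D8, Milnor number mu = 8.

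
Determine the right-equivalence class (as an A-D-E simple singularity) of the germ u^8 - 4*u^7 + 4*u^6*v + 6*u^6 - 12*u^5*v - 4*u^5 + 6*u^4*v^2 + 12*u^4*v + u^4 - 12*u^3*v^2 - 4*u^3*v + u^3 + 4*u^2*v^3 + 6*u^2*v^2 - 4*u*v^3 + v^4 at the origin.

E_{6}

The Hessian of f at 0 is [[0, 0], [0, 0]] with rank 0, so corank 2. A Groebner basis of the Jacobian ideal J(f) in C{u,v} is {v^4, u*v^2 - v^3/3, u^2}; counting standard monomials gives mu = 6. Corank 2; j^3 = u^3 is a perfect cube, so E-series; the 4-jet and mu = 6 give E_6.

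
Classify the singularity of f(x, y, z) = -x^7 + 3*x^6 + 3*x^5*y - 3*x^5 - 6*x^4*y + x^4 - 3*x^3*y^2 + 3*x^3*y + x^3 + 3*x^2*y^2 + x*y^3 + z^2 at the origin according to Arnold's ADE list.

The Hessian of f at 0 has rank 1. Corank 2; j^3 = x^3 is a perfect cube, so E-series; the 4-jet and mu = 7 give E_7.

E7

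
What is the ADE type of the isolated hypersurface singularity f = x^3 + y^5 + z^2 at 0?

E_8

The Hessian of f at 0 has rank 1. Corank 2; j^3 = x^3 is a perfect cube, so E-series; the 5-jet and mu = 8 give E_8.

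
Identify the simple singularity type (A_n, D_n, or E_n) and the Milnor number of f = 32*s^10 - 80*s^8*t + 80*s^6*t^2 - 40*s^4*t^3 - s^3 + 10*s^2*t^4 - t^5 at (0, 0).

Type E_{8}, Milnor number mu = 8.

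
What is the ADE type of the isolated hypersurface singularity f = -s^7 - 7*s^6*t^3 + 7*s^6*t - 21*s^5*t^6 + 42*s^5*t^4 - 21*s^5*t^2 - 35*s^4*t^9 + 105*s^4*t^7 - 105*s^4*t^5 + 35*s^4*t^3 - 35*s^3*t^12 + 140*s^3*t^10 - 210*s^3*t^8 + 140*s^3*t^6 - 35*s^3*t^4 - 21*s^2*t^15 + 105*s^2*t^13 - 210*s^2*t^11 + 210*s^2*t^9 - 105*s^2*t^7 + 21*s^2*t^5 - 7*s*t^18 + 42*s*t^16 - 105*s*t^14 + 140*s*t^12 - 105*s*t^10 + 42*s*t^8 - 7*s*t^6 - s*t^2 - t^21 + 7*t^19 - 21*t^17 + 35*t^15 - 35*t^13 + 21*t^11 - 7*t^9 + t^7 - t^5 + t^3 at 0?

D_8

The Hessian of f at 0 is [[0, 0], [0, 0]] with rank 0, so corank 2. A Groebner basis of the Jacobian ideal J(f) in C{s,t} is {s^6 + t^2/7, t^3, s*t - t^2}; counting standard monomials gives mu = 8. Corank 2; j^3 = -t^2*(s - t) has shape L^2 M (L != M), so D-series; mu = 8 gives D_8.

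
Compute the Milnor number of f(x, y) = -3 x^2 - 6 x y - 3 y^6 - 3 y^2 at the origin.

The Hessian of f at 0 has rank 1. Corank 1: A-series; mu = 5 gives A_5.

5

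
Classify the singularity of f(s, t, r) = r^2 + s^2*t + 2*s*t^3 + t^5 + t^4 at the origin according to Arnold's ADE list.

D_{5}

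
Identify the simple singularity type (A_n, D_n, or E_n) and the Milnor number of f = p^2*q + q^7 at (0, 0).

Type D8, Milnor number mu = 8.

The Hessian of f at 0 has rank 0. Corank 2; j^3 = p^2*q has shape L^2 M (L != M), so D-series; mu = 8 gives D_8.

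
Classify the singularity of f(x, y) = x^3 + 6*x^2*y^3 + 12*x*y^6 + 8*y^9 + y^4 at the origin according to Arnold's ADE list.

E_{6}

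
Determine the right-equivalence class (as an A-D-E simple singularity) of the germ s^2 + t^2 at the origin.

The Hessian of f at 0 has rank 2. Corank 0: nondegenerate Morse point, so A_1.

A_1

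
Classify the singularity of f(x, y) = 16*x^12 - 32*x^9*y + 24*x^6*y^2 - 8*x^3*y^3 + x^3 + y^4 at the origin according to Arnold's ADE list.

E_{6}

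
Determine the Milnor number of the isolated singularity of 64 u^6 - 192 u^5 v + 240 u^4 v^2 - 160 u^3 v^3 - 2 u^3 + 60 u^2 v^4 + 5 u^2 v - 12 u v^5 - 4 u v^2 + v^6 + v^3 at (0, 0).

7

The Hessian of f at 0 has rank 0. Corank 2; j^3 = -(u - v)^2*(2*u - v) has shape L^2 M (L != M), so D-series; mu = 7 gives D_7.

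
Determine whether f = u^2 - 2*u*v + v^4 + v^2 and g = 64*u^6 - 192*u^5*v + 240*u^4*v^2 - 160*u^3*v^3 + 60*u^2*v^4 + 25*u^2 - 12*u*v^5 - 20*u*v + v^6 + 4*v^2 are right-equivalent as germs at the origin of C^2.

No.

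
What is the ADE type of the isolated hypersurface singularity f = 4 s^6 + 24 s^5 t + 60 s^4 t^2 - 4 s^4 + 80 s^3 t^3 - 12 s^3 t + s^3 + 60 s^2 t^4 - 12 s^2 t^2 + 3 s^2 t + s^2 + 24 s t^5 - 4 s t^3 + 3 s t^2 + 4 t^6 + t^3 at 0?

The Hessian of f at 0 is [[2, 0], [0, 0]] with rank 1, so corank 1. A Groebner basis of the Jacobian ideal J(f) in C{s,t} is {t^2, s}; counting standard monomials gives mu = 2. Corank 1: A-series; mu = 2 gives A_2.

A2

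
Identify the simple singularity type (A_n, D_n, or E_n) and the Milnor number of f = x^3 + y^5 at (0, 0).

The Hessian of f at 0 is [[0, 0], [0, 0]] with rank 0, so corank 2. A Groebner basis of the Jacobian ideal J(f) in C{x,y} is {y^4, x^2}; counting standard monomials gives mu = 8. Corank 2; j^3 = x^3 is a perfect cube, so E-series; the 5-jet and mu = 8 give E_8.

Type E_{8}, Milnor number mu = 8.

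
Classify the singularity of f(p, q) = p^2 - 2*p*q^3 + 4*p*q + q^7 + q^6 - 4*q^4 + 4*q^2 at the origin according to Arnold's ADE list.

The Hessian of f at 0 is [[2, 4], [4, 8]] with rank 1, so corank 1. A Groebner basis of the Jacobian ideal J(f) in C{p,q} is {-p + q^3 - 2*q, p^2 + 4*p*q + 4*q^2}; counting standard monomials gives mu = 6. Corank 1: A-series; mu = 6 gives A_6.

A_{6}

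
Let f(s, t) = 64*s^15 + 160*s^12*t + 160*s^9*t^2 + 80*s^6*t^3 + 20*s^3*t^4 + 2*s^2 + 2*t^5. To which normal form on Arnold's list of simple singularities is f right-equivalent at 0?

A_{4}

The Hessian of f at 0 has rank 1. Corank 1: A-series; mu = 4 gives A_4.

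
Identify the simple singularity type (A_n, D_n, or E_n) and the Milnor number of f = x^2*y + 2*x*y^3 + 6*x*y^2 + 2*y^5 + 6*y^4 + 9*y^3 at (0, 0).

The Hessian of f at 0 has rank 0. Corank 2; j^3 = y*(x + 3*y)^2 has shape L^2 M (L != M), so D-series; mu = 6 gives D_6.

Type D6, Milnor number mu = 6.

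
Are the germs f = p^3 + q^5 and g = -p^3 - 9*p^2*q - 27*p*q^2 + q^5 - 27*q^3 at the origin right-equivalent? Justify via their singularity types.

Yes.

The Hessian of f at 0 has rank 0. Corank 2; j^3 = p^3 is a perfect cube, so E-series; the 5-jet and mu = 8 give E_8. The Hessian of g at 0 has rank 0. Corank 2; j^3 = -(p + 3*q)^3 is a perfect cube, so E-series; the 5-jet and mu = 8 give E_8. Both have type E_8, hence right-equivalent.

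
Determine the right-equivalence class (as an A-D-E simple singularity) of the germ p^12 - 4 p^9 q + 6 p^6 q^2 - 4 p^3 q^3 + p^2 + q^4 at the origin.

The Hessian of f at 0 has rank 1. Corank 1: A-series; mu = 3 gives A_3.

A_{3}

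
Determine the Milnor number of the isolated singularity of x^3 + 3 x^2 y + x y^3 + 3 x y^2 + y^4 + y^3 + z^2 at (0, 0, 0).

The Hessian of f at 0 has rank 1. Corank 2; j^3 = (x + y)^3 is a perfect cube, so E-series; the 4-jet and mu = 7 give E_7.

7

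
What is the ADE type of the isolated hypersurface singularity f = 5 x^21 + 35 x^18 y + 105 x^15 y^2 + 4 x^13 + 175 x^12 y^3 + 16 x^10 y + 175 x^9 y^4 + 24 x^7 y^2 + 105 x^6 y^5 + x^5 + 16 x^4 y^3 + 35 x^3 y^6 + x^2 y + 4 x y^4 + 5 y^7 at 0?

The Hessian of f at 0 has rank 0. Corank 2; j^3 = x^2*y has shape L^2 M (L != M), so D-series; mu = 8 gives D_8.

D_8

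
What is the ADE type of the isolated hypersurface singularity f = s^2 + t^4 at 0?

A3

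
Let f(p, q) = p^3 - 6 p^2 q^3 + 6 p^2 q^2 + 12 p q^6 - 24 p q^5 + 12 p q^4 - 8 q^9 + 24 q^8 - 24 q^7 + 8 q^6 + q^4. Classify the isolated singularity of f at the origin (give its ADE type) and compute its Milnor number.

Type E6, Milnor number mu = 6.

The Hessian of f at 0 is [[0, 0], [0, 0]] with rank 0, so corank 2. A Groebner basis of the Jacobian ideal J(f) in C{p,q} is {p^3, p^2*q, p^2/4 + p*q^2, q^3}; counting standard monomials gives mu = 6. Corank 2; j^3 = p^3 is a perfect cube, so E-series; the 4-jet and mu = 6 give E_6.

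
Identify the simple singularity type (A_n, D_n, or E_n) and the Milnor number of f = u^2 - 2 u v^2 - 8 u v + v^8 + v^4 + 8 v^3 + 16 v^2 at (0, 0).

The Hessian of f at 0 is [[2, -8], [-8, 32]] with rank 1, so corank 1. A Groebner basis of the Jacobian ideal J(f) in C{u,v} is {u^4 - 96*u^3 + 896*u^2*v - 2816*u^2 + 14336*u*v - 12288*u + 49152*v, u^3*v - 12*u^3 + 96*u^2*v - 256*u^2 + 1280*u*v - 1024*u + 4096*v, -u + v^2 + 4*v}; counting standard monomials gives mu = 7. Corank 1: A-series; mu = 7 gives A_7.

Type A7, Milnor number mu = 7.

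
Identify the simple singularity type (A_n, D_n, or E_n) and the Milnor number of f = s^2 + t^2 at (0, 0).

Type A1, Milnor number mu = 1.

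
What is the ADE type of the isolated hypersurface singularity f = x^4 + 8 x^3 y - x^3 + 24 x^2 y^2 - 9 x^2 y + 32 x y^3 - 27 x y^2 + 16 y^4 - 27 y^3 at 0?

The Hessian of f at 0 is [[0, 0], [0, 0]] with rank 0, so corank 2. A Groebner basis of the Jacobian ideal J(f) in C{x,y} is {y^4, x*y^2 + 8*y^3/3, x^2 + 6*x*y + 9*y^2}; counting standard monomials gives mu = 6. Corank 2; j^3 = -(x + 3*y)^3 is a perfect cube, so E-series; the 4-jet and mu = 6 give E_6.

E_{6}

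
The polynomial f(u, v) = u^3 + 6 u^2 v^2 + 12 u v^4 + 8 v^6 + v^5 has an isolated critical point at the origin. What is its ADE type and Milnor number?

The Hessian of f at 0 has rank 0. Corank 2; j^3 = u^3 is a perfect cube, so E-series; the 5-jet and mu = 8 give E_8.

Type E8, Milnor number mu = 8.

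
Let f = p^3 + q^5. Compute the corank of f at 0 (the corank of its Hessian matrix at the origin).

2

The Hessian at 0 is [[0, 0], [0, 0]] of rank 0; hence corank 2.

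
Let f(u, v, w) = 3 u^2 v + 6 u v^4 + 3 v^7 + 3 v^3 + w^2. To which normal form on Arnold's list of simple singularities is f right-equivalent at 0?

The Hessian of f at 0 has rank 1. Corank 2; j^3 = 3*v*(u^2 + v^2) splits into three distinct lines over C (the quadratic factor has nonzero discriminant), so D_4.

D4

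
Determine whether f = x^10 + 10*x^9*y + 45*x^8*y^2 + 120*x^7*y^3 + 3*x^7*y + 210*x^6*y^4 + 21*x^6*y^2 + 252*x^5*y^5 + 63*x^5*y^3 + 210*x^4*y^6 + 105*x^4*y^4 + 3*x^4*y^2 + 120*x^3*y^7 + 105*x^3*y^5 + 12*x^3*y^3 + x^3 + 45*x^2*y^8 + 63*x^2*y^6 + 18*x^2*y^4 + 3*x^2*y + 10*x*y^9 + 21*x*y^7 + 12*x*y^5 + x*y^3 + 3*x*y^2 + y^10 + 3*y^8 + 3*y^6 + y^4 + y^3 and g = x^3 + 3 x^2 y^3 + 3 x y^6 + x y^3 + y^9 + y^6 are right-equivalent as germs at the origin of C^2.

Yes.

The Hessian of f at 0 has rank 0. Corank 2; j^3 = (x + y)^3 is a perfect cube, so E-series; the 4-jet and mu = 7 give E_7. The Hessian of g at 0 has rank 0. Corank 2; j^3 = x^3 is a perfect cube, so E-series; the 4-jet and mu = 7 give E_7. Both have type E_7, hence right-equivalent.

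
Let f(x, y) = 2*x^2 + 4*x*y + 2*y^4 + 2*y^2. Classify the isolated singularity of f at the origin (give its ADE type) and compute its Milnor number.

The Hessian of f at 0 is [[4, 4], [4, 4]] with rank 1, so corank 1. A Groebner basis of the Jacobian ideal J(f) in C{x,y} is {y^3, x + y}; counting standard monomials gives mu = 3. Corank 1: A-series; mu = 3 gives A_3.

Type A3, Milnor number mu = 3.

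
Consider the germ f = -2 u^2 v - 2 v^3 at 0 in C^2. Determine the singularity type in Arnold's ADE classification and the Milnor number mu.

The Hessian of f at 0 has rank 0. Corank 2; j^3 = -2*v*(u^2 + v^2) splits into three distinct lines over C (the quadratic factor has nonzero discriminant), so D_4.

Type D4, Milnor number mu = 4.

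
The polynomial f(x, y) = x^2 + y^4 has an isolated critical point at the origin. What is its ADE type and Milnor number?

The Hessian of f at 0 is [[2, 0], [0, 0]] with rank 1, so corank 1. A Groebner basis of the Jacobian ideal J(f) in C{x,y} is {y^3, x}; counting standard monomials gives mu = 3. Corank 1: A-series; mu = 3 gives A_3.

Type A3, Milnor number mu = 3.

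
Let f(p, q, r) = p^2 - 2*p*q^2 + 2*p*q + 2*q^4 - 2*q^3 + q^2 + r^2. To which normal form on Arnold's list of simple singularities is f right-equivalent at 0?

The Hessian of f at 0 has rank 2. Corank 1: A-series; mu = 3 gives A_3.

A_{3}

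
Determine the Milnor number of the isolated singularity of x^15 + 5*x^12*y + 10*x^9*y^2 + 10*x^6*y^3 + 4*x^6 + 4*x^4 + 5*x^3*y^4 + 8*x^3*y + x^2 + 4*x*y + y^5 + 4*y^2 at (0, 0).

The Hessian of f at 0 has rank 1. Corank 1: A-series; mu = 4 gives A_4.

4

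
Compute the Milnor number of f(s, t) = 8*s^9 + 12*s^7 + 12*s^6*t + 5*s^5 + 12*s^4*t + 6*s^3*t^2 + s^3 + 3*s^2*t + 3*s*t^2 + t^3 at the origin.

8

The Hessian of f at 0 has rank 0. Corank 2; j^3 = (s + t)^3 is a perfect cube, so E-series; the 5-jet and mu = 8 give E_8.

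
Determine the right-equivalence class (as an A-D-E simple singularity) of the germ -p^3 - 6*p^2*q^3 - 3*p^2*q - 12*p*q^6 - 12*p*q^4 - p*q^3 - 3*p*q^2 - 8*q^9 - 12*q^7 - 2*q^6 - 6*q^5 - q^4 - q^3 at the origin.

The Hessian of f at 0 has rank 0. Corank 2; j^3 = -(p + q)^3 is a perfect cube, so E-series; the 4-jet and mu = 7 give E_7.

E_7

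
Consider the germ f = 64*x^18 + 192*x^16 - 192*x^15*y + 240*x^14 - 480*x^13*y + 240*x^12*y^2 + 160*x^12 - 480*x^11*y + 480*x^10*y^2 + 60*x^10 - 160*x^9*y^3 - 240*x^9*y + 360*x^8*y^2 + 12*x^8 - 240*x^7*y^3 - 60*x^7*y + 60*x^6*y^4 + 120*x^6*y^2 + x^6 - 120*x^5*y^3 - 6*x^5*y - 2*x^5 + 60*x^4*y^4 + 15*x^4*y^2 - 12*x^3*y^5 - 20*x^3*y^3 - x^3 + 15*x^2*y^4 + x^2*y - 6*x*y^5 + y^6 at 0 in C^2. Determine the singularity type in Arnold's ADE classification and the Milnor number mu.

Type D7, Milnor number mu = 7.

The Hessian of f at 0 has rank 0. Corank 2; j^3 = -x^2*(x - y) has shape L^2 M (L != M), so D-series; mu = 7 gives D_7.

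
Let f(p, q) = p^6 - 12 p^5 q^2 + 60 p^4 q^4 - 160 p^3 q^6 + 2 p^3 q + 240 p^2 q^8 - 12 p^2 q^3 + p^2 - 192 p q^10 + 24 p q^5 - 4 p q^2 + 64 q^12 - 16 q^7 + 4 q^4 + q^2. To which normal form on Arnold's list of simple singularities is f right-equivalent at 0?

The Hessian of f at 0 has rank 2. Corank 0: nondegenerate Morse point, so A_1.

A1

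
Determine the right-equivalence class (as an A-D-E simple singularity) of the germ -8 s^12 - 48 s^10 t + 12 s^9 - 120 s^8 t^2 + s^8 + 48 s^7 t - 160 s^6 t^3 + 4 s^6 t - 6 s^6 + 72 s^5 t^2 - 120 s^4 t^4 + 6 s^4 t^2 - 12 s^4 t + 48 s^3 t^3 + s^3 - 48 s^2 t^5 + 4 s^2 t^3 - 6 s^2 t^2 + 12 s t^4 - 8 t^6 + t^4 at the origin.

The Hessian of f at 0 is [[0, 0], [0, 0]] with rank 0, so corank 2. A Groebner basis of the Jacobian ideal J(f) in C{s,t} is {s^3, s^2*t, -s^2/4 + s*t^2, t^3}; counting standard monomials gives mu = 6. Corank 2; j^3 = s^3 is a perfect cube, so E-series; the 4-jet and mu = 6 give E_6.

E_{6}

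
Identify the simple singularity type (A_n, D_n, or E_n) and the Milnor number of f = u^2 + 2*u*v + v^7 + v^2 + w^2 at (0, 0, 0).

Type A6, Milnor number mu = 6.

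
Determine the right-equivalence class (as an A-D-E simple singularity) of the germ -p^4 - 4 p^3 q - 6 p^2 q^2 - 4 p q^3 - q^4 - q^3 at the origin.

The Hessian of f at 0 has rank 0. Corank 2; j^3 = -q^3 is a perfect cube, so E-series; the 4-jet and mu = 6 give E_6.

E_{6}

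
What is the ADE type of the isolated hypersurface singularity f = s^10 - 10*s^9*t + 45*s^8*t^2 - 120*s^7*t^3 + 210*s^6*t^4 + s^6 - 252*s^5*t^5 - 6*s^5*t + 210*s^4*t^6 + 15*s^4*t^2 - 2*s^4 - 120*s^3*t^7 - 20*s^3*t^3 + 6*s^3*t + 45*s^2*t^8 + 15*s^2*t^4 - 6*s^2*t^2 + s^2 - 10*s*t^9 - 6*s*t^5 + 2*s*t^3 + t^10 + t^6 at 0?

A_{9}

The Hessian of f at 0 is [[2, 0], [0, 0]] with rank 1, so corank 1. A Groebner basis of the Jacobian ideal J(f) in C{s,t} is {4*s*t^2 - s + t^5 - t^3, -s^2/2 + s*t^3 - s*t/2 - t^4/2, s^3, s^2*t - s*t^2 + s/3 + t^3/3}; counting standard monomials gives mu = 9. Corank 1: A-series; mu = 9 gives A_9.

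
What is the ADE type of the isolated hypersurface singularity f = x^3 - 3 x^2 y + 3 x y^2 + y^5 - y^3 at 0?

The Hessian of f at 0 is [[0, 0], [0, 0]] with rank 0, so corank 2. A Groebner basis of the Jacobian ideal J(f) in C{x,y} is {y^4, x^2 - 2*x*y + y^2}; counting standard monomials gives mu = 8. Corank 2; j^3 = (x - y)^3 is a perfect cube, so E-series; the 5-jet and mu = 8 give E_8.

E_{8}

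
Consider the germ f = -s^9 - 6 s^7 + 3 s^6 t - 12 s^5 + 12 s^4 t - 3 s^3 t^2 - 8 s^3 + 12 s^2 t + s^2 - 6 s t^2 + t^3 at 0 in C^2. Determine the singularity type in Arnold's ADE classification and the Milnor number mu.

Type A_{2}, Milnor number mu = 2.

The Hessian of f at 0 is [[2, 0], [0, 0]] with rank 1, so corank 1. A Groebner basis of the Jacobian ideal J(f) in C{s,t} is {t^2, s}; counting standard monomials gives mu = 2. Corank 1: A-series; mu = 2 gives A_2.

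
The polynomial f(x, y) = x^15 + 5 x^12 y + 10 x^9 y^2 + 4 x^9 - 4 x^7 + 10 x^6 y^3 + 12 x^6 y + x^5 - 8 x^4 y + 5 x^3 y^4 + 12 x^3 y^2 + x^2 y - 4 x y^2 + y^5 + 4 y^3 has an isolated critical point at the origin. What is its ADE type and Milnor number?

Type D_{6}, Milnor number mu = 6.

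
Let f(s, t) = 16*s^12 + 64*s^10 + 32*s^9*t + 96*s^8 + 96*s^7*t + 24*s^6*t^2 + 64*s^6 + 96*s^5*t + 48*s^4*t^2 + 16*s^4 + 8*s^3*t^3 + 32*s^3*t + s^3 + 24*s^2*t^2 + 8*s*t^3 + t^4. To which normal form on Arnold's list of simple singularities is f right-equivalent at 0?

E6

The Hessian of f at 0 is [[0, 0], [0, 0]] with rank 0, so corank 2. A Groebner basis of the Jacobian ideal J(f) in C{s,t} is {t^4, s*t^2 + t^3/6, s^2}; counting standard monomials gives mu = 6. Corank 2; j^3 = s^3 is a perfect cube, so E-series; the 4-jet and mu = 6 give E_6.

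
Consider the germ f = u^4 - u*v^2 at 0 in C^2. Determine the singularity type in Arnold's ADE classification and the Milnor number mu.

Type D_5, Milnor number mu = 5.

The Hessian of f at 0 is [[0, 0], [0, 0]] with rank 0, so corank 2. A Groebner basis of the Jacobian ideal J(f) in C{u,v} is {u^3 - v^2/4, v^3, u*v}; counting standard monomials gives mu = 5. Corank 2; j^3 = -u*v^2 has shape L^2 M (L != M), so D-series; mu = 5 gives D_5.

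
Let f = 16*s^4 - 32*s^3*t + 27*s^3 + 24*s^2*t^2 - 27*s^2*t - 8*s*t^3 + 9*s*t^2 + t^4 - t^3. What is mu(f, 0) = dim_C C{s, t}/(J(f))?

6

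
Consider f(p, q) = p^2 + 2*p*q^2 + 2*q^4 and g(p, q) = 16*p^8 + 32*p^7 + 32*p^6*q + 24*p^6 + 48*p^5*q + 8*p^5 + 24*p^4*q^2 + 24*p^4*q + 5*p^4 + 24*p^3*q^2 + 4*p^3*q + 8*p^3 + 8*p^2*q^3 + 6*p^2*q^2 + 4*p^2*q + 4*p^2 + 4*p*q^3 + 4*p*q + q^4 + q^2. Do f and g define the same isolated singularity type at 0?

Yes.

The Hessian of f at 0 has rank 1. Corank 1: A-series; mu = 3 gives A_3. The Hessian of g at 0 has rank 1. Corank 1: A-series; mu = 3 gives A_3. Both have type A_3, hence right-equivalent.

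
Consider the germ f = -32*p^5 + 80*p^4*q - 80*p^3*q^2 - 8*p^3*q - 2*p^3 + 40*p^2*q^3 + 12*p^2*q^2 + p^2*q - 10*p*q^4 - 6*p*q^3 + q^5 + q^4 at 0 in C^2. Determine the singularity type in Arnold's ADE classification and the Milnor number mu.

The Hessian of f at 0 has rank 0. Corank 2; j^3 = -p^2*(2*p - q) has shape L^2 M (L != M), so D-series; mu = 5 gives D_5.

Type D_5, Milnor number mu = 5.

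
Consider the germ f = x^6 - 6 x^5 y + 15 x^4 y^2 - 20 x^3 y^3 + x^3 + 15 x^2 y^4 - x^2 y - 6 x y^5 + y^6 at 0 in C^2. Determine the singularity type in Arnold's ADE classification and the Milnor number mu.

Type D7, Milnor number mu = 7.

The Hessian of f at 0 is [[0, 0], [0, 0]] with rank 0, so corank 2. A Groebner basis of the Jacobian ideal J(f) in C{x,y} is {-x*y/6 + y^5, x*y^2, x^2 - x*y}; counting standard monomials gives mu = 7. Corank 2; j^3 = x^2*(x - y) has shape L^2 M (L != M), so D-series; mu = 7 gives D_7.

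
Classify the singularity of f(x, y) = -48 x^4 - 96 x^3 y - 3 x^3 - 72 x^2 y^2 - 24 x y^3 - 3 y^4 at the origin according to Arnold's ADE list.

E_6

The Hessian of f at 0 has rank 0. Corank 2; j^3 = -3*x^3 is a perfect cube, so E-series; the 4-jet and mu = 6 give E_6.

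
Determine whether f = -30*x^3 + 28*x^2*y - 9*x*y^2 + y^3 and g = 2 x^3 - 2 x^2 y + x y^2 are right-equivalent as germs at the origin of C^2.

The Hessian of f at 0 has rank 0. Corank 2; j^3 = -(3*x - y)*(10*x^2 - 6*x*y + y^2) splits into three distinct lines over C (the quadratic factor has nonzero discriminant), so D_4. The Hessian of g at 0 has rank 0. Corank 2; j^3 = x*(2*x^2 - 2*x*y + y^2) splits into three distinct lines over C (the quadratic factor has nonzero discriminant), so D_4. Both have type D_4, hence right-equivalent.

Yes.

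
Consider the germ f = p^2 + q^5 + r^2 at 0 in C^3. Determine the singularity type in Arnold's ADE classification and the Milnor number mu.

The Hessian of f at 0 is [[2, 0, 0], [0, 0, 0], [0, 0, 2]] with rank 2, so corank 1. A Groebner basis of the Jacobian ideal J(f) in C{p,q,r} is {q^4, p, r}; counting standard monomials gives mu = 4. Corank 1: A-series; mu = 4 gives A_4.

Type A4, Milnor number mu = 4.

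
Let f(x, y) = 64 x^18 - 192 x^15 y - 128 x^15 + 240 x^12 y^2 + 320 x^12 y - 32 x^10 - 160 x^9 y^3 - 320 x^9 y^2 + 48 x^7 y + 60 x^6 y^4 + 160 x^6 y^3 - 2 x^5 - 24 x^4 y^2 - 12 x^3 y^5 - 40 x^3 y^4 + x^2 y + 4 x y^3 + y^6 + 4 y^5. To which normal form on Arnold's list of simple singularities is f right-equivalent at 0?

D_7

The Hessian of f at 0 is [[0, 0], [0, 0]] with rank 0, so corank 2. A Groebner basis of the Jacobian ideal J(f) in C{x,y} is {x^3, x^2*y + 2*x^2/3 + 4*x*y^2/3, x*y/2 + y^3}; counting standard monomials gives mu = 7. Corank 2; j^3 = x^2*y has shape L^2 M (L != M), so D-series; mu = 7 gives D_7.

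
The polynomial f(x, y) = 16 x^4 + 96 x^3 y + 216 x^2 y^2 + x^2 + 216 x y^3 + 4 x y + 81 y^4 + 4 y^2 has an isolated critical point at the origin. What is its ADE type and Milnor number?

Type A_3, Milnor number mu = 3.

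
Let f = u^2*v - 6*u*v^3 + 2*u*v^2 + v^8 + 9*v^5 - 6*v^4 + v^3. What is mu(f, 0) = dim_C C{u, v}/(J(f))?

The Hessian of f at 0 is [[0, 0], [0, 0]] with rank 0, so corank 2. A Groebner basis of the Jacobian ideal J(f) in C{u,v} is {u^4 - 2*u^3 - 14*u^2*v/3 - 27*u^2/2 + 221*u*v^2/6 - 83*u*v/6 - v^2/3, u^3*v + u^3 + 2*u^2*v + 27*u^2/8 - 211*u*v^2/24 + 251*u*v/72 + v^2/9, -u^3/3 + u^2*v^2 - u^2*v/3, -u*v/3 + v^3 - v^2/3}; counting standard monomials gives mu = 9. Corank 2; j^3 = v*(u + v)^2 has shape L^2 M (L != M), so D-series; mu = 9 gives D_9.

9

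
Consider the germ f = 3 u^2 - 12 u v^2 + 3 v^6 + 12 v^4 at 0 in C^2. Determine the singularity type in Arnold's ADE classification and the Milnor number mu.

Type A_5, Milnor number mu = 5.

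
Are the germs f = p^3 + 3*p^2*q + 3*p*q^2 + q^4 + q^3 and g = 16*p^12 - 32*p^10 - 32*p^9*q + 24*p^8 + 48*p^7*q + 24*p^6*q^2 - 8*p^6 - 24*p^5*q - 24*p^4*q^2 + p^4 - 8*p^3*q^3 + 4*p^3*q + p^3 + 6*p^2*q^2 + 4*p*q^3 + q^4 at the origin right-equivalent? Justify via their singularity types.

The Hessian of f at 0 is [[0, 0], [0, 0]] with rank 0, so corank 2. A Groebner basis of the Jacobian ideal J(f) in C{p,q} is {q^3, p^2 + 2*p*q + q^2}; counting standard monomials gives mu = 6. Corank 2; j^3 = (p + q)^3 is a perfect cube, so E-series; the 4-jet and mu = 6 give E_6. The Hessian of g at 0 is [[0, 0], [0, 0]] with rank 0, so corank 2. A Groebner basis of the Jacobian ideal J(g) in C{p,q} is {q^4, p*q^2 + q^3/3, p^2}; counting standard monomials gives mu = 6. Corank 2; j^3 = p^3 is a perfect cube, so E-series; the 4-jet and mu = 6 give E_6. Both have type E_6, hence right-equivalent.

Yes.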